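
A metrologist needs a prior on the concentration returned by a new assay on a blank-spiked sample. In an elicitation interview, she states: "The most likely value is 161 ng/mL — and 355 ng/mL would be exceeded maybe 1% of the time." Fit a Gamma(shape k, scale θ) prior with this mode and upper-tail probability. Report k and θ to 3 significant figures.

k ≈ 8.71, θ ≈ 20.9

Gamma(k,θ) with k>1 has mode (k−1)θ, so θ = 161/(k−1).
Need P(X < 355) = 0.99 with θ tied to k this way. Start at k = 2, θ = 161: P(X<355) ≈ 0.647.
Too low — raise k to concentrate. Iterating converges to k ≈ 8.71.
Then θ = 161/(8.71−1) ≈ 20.9.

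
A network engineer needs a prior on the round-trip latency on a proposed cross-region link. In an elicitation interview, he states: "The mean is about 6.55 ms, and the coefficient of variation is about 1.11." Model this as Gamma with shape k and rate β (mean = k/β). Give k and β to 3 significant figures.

k ≈ 0.812, β ≈ 0.124

For Gamma(k, rate β): mean = k/β, variance = k/β², so CV = 1/√k.
CV = 1.11, hence k = 1/CV² = 0.812.
Then β = k/mean = 0.812/6.55 = 0.124.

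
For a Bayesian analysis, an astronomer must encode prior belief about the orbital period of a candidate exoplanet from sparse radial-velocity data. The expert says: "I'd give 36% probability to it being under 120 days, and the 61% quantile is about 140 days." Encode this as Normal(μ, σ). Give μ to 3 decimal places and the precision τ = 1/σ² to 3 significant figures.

μ = 131.241, τ = 0.00102

For Normal(μ,σ), the p-quantile is μ + z_p·σ. Here z_{0.36} = -0.3585, z_{0.61} = 0.2793.
So 120 = μ − 0.3585σ and 140 = μ + 0.2793σ.
Subtracting: σ = (140 − 120)/(0.2793 − (-0.3585)) = 31.359.
Then μ = 120 − (-0.3585)·31.359 = 131.241.
Precision τ = 1/σ² = 1/31.36² = 0.00102.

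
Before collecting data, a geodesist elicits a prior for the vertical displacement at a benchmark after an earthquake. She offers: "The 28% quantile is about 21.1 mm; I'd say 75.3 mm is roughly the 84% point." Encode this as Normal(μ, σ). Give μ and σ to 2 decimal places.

The p-quantile of Normal(μ,σ) is μ + z_p·σ, with z_{0.28} = -0.5828 and z_{0.84} = 0.9945.
Eliminate σ: μ = (z₂·x₁ − z₁·x₂)/(z₂ − z₁) = (0.9945·21.1 − (-0.5828)·75.3)/1.577 = 41.13.
Then σ = (x₂ − x₁)/(z₂ − z₁) = (75.3 − 21.1)/1.577 = 34.36.

μ = 41.13, σ = 34.36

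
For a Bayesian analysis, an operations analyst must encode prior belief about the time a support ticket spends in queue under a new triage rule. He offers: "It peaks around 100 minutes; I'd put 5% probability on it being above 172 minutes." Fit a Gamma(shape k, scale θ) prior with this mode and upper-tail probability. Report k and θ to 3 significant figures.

Gamma(k,θ) with k>1 has mode (k−1)θ, so θ = 100/(k−1).
Need P(X < 172) = 0.95 with θ tied to k this way. Start at k = 2, θ = 100: P(X<172) ≈ 0.513.
Too low — raise k to concentrate. Iterating converges to k ≈ 10.5.
Then θ = 100/(10.5−1) ≈ 10.5.

k ≈ 10.5, θ ≈ 10.5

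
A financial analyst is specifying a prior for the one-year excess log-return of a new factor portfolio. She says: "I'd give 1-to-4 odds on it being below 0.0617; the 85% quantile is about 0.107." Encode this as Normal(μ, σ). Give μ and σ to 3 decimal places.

The p-quantile of Normal(μ,σ) is μ + z_p·σ, with z_{0.2} = -0.8416 and z_{0.85} = 1.036.
Eliminate σ: μ = (z₂·x₁ − z₁·x₂)/(z₂ − z₁) = (1.036·0.0617 − (-0.8416)·0.107)/1.878 = 0.082.
Then σ = (x₂ − x₁)/(z₂ − z₁) = (0.107 − 0.0617)/1.878 = 0.024.

μ = 0.082, σ = 0.024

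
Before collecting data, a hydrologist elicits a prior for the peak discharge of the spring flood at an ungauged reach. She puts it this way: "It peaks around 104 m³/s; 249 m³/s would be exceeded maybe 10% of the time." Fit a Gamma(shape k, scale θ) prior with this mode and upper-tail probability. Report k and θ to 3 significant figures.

Gamma(k,θ) with k>1 has mode (k−1)θ, so θ = 104/(k−1).
Need P(X < 249) = 0.9 with θ tied to k this way. Start at k = 2, θ = 104: P(X<249) ≈ 0.690.
Too low — raise k to concentrate. Iterating converges to k ≈ 3.52.
Then θ = 104/(3.52−1) ≈ 41.2.

k ≈ 3.52, θ ≈ 41.2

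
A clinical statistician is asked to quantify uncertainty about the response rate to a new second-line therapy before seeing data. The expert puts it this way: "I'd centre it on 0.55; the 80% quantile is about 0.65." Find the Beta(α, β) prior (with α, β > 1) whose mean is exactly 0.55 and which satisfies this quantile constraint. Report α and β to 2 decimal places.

With mean 0.55 fixed, write α = 0.55s, β = 0.45s where s = α+β.
Need P(θ < 0.65) = 0.8 under Beta(0.55s, 0.45s). Normal approximation: (q−m)/√(m(1−m)/s) ≈ z_{0.8} = 0.842, so s ≈ 0.55·0.45·(0.842)²/(0.65−0.55)² = 17.5.
At s = 17.5: P(θ<0.65) ≈ 0.798. Adjusting to match 0.8 gives s ≈ 17.83.
So α = 0.55·17.83 ≈ 9.81, β = 0.45·17.83 ≈ 8.02.

α ≈ 9.81, β ≈ 8.02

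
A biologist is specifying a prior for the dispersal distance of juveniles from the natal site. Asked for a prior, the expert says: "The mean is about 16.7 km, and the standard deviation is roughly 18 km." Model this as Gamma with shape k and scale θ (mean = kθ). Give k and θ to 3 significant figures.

For Gamma(k, scale θ): mean = kθ, variance = kθ², so CV = 1/√k.
CV = SD/mean = 18/16.7 = 1.078, hence k = 1/CV² = 0.861.
Then θ = mean/k = 16.7/0.861 = 19.4.

k ≈ 0.861, θ ≈ 19.4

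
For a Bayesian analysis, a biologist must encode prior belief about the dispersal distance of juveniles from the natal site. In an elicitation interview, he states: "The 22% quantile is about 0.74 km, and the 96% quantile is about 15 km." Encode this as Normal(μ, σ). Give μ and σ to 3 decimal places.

μ = 5.105, σ = 5.652

For Normal(μ,σ), the p-quantile is μ + z_p·σ. Here z_{0.22} = -0.7722, z_{0.96} = 1.751.
So 0.74 = μ − 0.7722σ and 15 = μ + 1.751σ.
Subtracting: σ = (15 − 0.74)/(1.751 − (-0.7722)) = 5.652.
Then μ = 0.74 − (-0.7722)·5.652 = 5.105.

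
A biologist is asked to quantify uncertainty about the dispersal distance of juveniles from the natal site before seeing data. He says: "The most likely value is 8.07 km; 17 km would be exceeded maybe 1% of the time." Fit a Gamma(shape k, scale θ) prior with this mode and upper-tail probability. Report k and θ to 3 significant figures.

k ≈ 9.76, θ ≈ 0.921

Gamma(k,θ) with k>1 has mode (k−1)θ, so θ = 8.07/(k−1).
Need P(X < 17) = 0.99 with θ tied to k this way. Start at k = 2, θ = 8.07: P(X<17) ≈ 0.622.
Too low — raise k to concentrate. Iterating converges to k ≈ 9.76.
Then θ = 8.07/(9.76−1) ≈ 0.921.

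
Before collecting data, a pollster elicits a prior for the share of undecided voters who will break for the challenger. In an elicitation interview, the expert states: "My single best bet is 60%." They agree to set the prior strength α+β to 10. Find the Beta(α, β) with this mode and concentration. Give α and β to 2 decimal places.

α = 5.80, β = 4.20

For α,β > 1 the Beta mode is (α−1)/(α+β−2). With α+β = 10, the mode is (α−1)/8.
Set (α−1)/8 = 0.6 → α = 1 + 0.6·8 = 5.80.
β = 10 − α = 4.20.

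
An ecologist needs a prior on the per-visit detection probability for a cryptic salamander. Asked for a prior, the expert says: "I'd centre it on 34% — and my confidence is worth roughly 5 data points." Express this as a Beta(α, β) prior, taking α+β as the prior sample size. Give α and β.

Under the effective-sample-size interpretation, Beta(α, β) has prior mean α/(α+β) and prior sample size α+β.
So α+β = 5 and α/(α+β) = 0.34, giving α = 0.34·5 = 1.7 and β = 5 − 1.7 = 3.3.

α = 1.7, β = 3.3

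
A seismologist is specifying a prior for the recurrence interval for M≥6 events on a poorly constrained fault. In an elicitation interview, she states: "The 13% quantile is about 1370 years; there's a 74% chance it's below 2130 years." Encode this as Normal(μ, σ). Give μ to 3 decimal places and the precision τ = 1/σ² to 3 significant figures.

μ = 1853.720, τ = 5.42e-06

The p-quantile of Normal(μ,σ) is μ + z_p·σ, with z_{0.13} = -1.126 and z_{0.74} = 0.6433.
Eliminate σ: μ = (z₂·x₁ − z₁·x₂)/(z₂ − z₁) = (0.6433·1370 − (-1.126)·2130)/1.77 = 1853.720.
Then σ = (x₂ − x₁)/(z₂ − z₁) = (2130 − 1370)/1.77 = 429.442.
Precision τ = 1/σ² = 1/429.4² = 5.42e-06.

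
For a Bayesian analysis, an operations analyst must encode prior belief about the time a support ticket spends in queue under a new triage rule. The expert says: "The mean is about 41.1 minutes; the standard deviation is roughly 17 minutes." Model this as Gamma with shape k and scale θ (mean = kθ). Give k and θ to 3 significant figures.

k ≈ 5.85, θ ≈ 7.03

For Gamma(k, scale θ): mean = kθ, variance = kθ², so CV = 1/√k.
CV = SD/mean = 17/41.1 = 0.4136, hence k = 1/CV² = 5.85.
Then θ = mean/k = 41.1/5.85 = 7.03.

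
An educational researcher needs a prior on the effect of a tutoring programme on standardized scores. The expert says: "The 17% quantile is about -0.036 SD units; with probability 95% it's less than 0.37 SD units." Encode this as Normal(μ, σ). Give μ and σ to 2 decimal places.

μ = 0.11, σ = 0.16

The p-quantile of Normal(μ,σ) is μ + z_p·σ, with z_{0.17} = -0.9542 and z_{0.95} = 1.645.
Eliminate σ: μ = (z₂·x₁ − z₁·x₂)/(z₂ − z₁) = (1.645·-0.036 − (-0.9542)·0.37)/2.599 = 0.11.
Then σ = (x₂ − x₁)/(z₂ − z₁) = (0.37 − -0.036)/2.599 = 0.16.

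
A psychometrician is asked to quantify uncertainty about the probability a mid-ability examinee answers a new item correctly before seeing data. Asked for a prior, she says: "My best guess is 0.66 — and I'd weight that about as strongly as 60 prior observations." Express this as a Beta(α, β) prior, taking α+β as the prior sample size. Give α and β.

α = 39.6, β = 20.4

Under the effective-sample-size interpretation, Beta(α, β) has prior mean α/(α+β) and prior sample size α+β.
So α+β = 60 and α/(α+β) = 0.66, giving α = 0.66·60 = 39.6 and β = 60 − 39.6 = 20.4.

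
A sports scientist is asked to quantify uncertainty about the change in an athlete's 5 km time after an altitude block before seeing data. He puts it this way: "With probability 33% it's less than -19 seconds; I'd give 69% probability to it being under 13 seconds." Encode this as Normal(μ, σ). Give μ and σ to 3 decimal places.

μ = -3.956, σ = 34.197

For Normal(μ,σ), the p-quantile is μ + z_p·σ. Here z_{0.33} = -0.4399, z_{0.69} = 0.4959.
So -19 = μ − 0.4399σ and 13 = μ + 0.4959σ.
Subtracting: σ = (13 − -19)/(0.4959 − (-0.4399)) = 34.197.
Then μ = -19 − (-0.4399)·34.197 = -3.956.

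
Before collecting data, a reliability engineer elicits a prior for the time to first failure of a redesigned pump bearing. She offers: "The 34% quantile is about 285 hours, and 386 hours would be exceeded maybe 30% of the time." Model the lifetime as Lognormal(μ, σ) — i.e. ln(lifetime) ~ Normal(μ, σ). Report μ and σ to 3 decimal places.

If T ~ Lognormal(μ,σ) then ln T ~ Normal(μ,σ), so the p-quantile of ln T is μ + z_p·σ.
ln(285) = 5.652 and ln(386) = 5.956; z_{0.34} = -0.4125, z_{0.7} = 0.5244.
σ = (5.956 − 5.652)/(0.5244 − (-0.4125)) = 0.324.
μ = 5.652 − (-0.4125)·0.324 = 5.786.

μ ≈ 5.786, σ ≈ 0.324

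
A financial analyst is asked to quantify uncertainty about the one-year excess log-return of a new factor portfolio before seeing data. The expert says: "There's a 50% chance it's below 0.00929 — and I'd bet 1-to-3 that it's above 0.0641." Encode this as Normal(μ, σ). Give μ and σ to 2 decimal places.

μ = 0.01, σ = 0.08

The p-quantile of Normal(μ,σ) is μ + z_p·σ, with z_{0.5} = 0 and z_{0.75} = 0.6745.
Eliminate σ: μ = (z₂·x₁ − z₁·x₂)/(z₂ − z₁) = (0.6745·0.00929 − (0)·0.0641)/0.6745 = 0.01.
Then σ = (x₂ − x₁)/(z₂ − z₁) = (0.0641 − 0.00929)/0.6745 = 0.08.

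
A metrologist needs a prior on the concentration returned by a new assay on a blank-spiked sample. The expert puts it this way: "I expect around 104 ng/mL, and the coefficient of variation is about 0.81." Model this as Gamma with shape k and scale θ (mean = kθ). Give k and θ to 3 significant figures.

For Gamma(k, scale θ): mean = kθ, variance = kθ², so CV = 1/√k.
CV = 0.81, hence k = 1/CV² = 1.52.
Then θ = mean/k = 104/1.52 = 68.2.

k ≈ 1.52, θ ≈ 68.2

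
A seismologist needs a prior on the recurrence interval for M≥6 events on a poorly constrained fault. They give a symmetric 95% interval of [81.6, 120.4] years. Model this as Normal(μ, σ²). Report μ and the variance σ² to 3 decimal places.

A symmetric 95% interval runs μ ± z·σ with z = 1.96.
Half-width = 19.4, so σ = 19.4/1.96 = 9.8981 and σ² = 97.973.
μ is the interval midpoint, 101.000.

μ = 101.000, σ² = 97.973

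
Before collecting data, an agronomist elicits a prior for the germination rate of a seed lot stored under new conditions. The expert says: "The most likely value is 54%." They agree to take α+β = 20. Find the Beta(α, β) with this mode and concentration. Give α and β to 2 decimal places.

α = 10.72, β = 9.28

For α,β > 1 the Beta mode is (α−1)/(α+β−2). With α+β = 20, the mode is (α−1)/18.
Set (α−1)/18 = 0.54 → α = 1 + 0.54·18 = 10.72.
β = 20 − α = 9.28.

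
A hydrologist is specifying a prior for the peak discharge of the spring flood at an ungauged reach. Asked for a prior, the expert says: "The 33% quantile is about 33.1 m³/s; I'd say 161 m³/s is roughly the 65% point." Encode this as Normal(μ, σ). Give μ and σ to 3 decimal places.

μ = 101.281, σ = 154.986

For Normal(μ,σ), the p-quantile is μ + z_p·σ. Here z_{0.33} = -0.4399, z_{0.65} = 0.3853.
So 33.1 = μ − 0.4399σ and 161 = μ + 0.3853σ.
Subtracting: σ = (161 − 33.1)/(0.3853 − (-0.4399)) = 154.986.
Then μ = 33.1 − (-0.4399)·154.986 = 101.281.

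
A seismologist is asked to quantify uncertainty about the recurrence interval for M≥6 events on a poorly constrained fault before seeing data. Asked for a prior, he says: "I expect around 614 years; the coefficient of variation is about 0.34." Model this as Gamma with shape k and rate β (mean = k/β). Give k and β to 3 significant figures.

k ≈ 8.65, β ≈ 0.0141

For Gamma(k, rate β): mean = k/β, variance = k/β², so CV = 1/√k.
CV = 0.34, hence k = 1/CV² = 8.65.
Then β = k/mean = 8.65/614 = 0.0141.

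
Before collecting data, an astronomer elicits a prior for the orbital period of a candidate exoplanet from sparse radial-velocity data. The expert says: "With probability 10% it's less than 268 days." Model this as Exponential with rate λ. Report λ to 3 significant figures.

λ ≈ 0.000393

P(T < 268.0) = 1 − e^(−λ·268.0) = 0.1, so λ = −ln(1−0.1)/268.0 = −ln(0.9)/268.0 = 0.000393.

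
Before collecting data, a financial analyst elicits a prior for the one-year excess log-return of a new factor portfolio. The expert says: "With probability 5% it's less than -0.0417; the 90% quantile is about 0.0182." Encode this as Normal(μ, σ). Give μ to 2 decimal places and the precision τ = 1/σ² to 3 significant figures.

μ = -0.01, τ = 2390

For Normal(μ,σ), the p-quantile is μ + z_p·σ. Here z_{0.05} = -1.645, z_{0.9} = 1.282.
So -0.0417 = μ − 1.645σ and 0.0182 = μ + 1.282σ.
Subtracting: σ = (0.0182 − -0.0417)/(1.282 − (-1.645)) = 0.02.
Then μ = -0.0417 − (-1.645)·0.02 = -0.01.
Precision τ = 1/σ² = 1/0.02047² = 2390.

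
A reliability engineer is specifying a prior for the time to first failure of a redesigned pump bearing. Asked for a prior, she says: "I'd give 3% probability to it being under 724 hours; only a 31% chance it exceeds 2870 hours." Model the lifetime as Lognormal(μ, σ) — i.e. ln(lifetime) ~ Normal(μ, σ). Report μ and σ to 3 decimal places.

If T ~ Lognormal(μ,σ) then ln T ~ Normal(μ,σ), so the p-quantile of ln T is μ + z_p·σ.
ln(724) = 6.585 and ln(2870) = 7.962; z_{0.03} = -1.881, z_{0.69} = 0.4959.
σ = (7.962 − 6.585)/(0.4959 − (-1.881)) = 0.580.
μ = 6.585 − (-1.881)·0.580 = 7.675.

μ ≈ 7.675, σ ≈ 0.580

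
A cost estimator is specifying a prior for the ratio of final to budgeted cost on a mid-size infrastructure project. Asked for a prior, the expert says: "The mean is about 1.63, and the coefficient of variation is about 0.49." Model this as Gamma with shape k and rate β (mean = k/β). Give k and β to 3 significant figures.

For Gamma(k, rate β): mean = k/β, variance = k/β², so CV = 1/√k.
CV = 0.49, hence k = 1/CV² = 4.16.
Then β = k/mean = 4.16/1.63 = 2.56.

k ≈ 4.16, β ≈ 2.56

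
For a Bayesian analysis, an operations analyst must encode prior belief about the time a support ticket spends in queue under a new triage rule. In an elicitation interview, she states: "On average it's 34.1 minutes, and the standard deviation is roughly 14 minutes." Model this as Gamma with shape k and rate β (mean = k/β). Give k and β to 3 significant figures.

For Gamma(k, rate β): mean = k/β, variance = k/β², so CV = 1/√k.
CV = SD/mean = 14/34.1 = 0.4106, hence k = 1/CV² = 5.93.
Then β = k/mean = 5.93/34.1 = 0.174.

k ≈ 5.93, β ≈ 0.174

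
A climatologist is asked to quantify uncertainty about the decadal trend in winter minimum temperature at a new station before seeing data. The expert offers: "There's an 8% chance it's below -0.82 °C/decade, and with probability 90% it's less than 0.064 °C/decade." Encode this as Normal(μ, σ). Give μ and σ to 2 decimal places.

μ = -0.36, σ = 0.33

The p-quantile of Normal(μ,σ) is μ + z_p·σ, with z_{0.08} = -1.405 and z_{0.9} = 1.282.
Eliminate σ: μ = (z₂·x₁ − z₁·x₂)/(z₂ − z₁) = (1.282·-0.82 − (-1.405)·0.064)/2.687 = -0.36.
Then σ = (x₂ − x₁)/(z₂ − z₁) = (0.064 − -0.82)/2.687 = 0.33.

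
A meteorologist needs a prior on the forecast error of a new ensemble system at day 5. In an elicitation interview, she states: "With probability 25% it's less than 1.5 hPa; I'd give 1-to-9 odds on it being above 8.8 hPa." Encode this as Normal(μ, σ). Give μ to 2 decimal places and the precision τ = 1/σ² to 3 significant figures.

μ = 4.02, τ = 0.0718

The p-quantile of Normal(μ,σ) is μ + z_p·σ, with z_{0.25} = -0.6745 and z_{0.9} = 1.282.
Eliminate σ: μ = (z₂·x₁ − z₁·x₂)/(z₂ − z₁) = (1.282·1.5 − (-0.6745)·8.8)/1.956 = 4.02.
Then σ = (x₂ − x₁)/(z₂ − z₁) = (8.8 − 1.5)/1.956 = 3.73.
Precision τ = 1/σ² = 1/3.732² = 0.0718.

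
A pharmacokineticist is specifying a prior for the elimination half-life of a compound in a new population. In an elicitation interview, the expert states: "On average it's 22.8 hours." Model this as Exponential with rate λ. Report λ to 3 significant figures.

Exponential mean = 1/λ, so λ = 1/22.8 = 0.0439.

λ ≈ 0.0439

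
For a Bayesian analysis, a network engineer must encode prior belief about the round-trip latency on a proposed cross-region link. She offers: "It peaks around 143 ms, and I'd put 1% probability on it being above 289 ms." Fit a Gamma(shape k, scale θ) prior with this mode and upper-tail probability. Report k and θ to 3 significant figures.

k ≈ 10.9, θ ≈ 14.4

Gamma(k,θ) with k>1 has mode (k−1)θ, so θ = 143/(k−1).
Need P(X < 289) = 0.99 with θ tied to k this way. Start at k = 2, θ = 143: P(X<289) ≈ 0.600.
Too low — raise k to concentrate. Iterating converges to k ≈ 10.9.
Then θ = 143/(10.9−1) ≈ 14.4.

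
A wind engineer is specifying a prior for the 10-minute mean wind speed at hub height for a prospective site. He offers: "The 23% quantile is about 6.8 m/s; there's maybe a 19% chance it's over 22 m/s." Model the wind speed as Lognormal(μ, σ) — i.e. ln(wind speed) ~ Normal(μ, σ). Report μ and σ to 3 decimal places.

μ ≈ 2.453, σ ≈ 0.726

If T ~ Lognormal(μ,σ) then ln T ~ Normal(μ,σ), so the p-quantile of ln T is μ + z_p·σ.
ln(6.8) = 1.917 and ln(22) = 3.091; z_{0.23} = -0.7388, z_{0.81} = 0.8779.
σ = (3.091 − 1.917)/(0.8779 − (-0.7388)) = 0.726.
μ = 1.917 − (-0.7388)·0.726 = 2.453.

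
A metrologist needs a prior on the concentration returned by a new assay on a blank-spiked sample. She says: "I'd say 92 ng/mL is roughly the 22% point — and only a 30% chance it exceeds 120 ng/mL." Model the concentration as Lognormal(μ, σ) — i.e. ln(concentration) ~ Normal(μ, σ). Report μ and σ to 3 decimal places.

If T ~ Lognormal(μ,σ) then ln T ~ Normal(μ,σ), so the p-quantile of ln T is μ + z_p·σ.
ln(92) = 4.522 and ln(120) = 4.787; z_{0.22} = -0.7722, z_{0.7} = 0.5244.
σ = (4.787 − 4.522)/(0.5244 − (-0.7722)) = 0.205.
μ = 4.522 − (-0.7722)·0.205 = 4.680.

μ ≈ 4.680, σ ≈ 0.205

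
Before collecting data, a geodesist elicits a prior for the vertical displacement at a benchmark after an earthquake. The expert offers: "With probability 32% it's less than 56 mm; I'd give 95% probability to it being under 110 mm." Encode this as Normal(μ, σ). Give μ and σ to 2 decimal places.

μ = 67.96, σ = 25.56

The p-quantile of Normal(μ,σ) is μ + z_p·σ, with z_{0.32} = -0.4677 and z_{0.95} = 1.645.
Eliminate σ: μ = (z₂·x₁ − z₁·x₂)/(z₂ − z₁) = (1.645·56 − (-0.4677)·110)/2.113 = 67.96.
Then σ = (x₂ − x₁)/(z₂ − z₁) = (110 − 56)/2.113 = 25.56.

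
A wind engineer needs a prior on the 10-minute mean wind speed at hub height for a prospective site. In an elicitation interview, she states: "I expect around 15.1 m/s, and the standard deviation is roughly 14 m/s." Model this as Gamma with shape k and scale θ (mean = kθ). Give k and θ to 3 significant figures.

k ≈ 1.16, θ ≈ 13

For Gamma(k, scale θ): mean = kθ, variance = kθ², so CV = 1/√k.
CV = SD/mean = 14/15.1 = 0.9272, hence k = 1/CV² = 1.16.
Then θ = mean/k = 15.1/1.16 = 13.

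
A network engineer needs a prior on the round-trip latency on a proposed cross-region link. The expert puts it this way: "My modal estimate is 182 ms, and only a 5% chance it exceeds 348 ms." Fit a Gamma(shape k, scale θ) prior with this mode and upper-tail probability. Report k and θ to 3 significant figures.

k ≈ 7.61, θ ≈ 27.5

Gamma(k,θ) with k>1 has mode (k−1)θ, so θ = 182/(k−1).
Need P(X < 348) = 0.95 with θ tied to k this way. Start at k = 2, θ = 182: P(X<348) ≈ 0.570.
Too low — raise k to concentrate. Iterating converges to k ≈ 7.61.
Then θ = 182/(7.61−1) ≈ 27.5.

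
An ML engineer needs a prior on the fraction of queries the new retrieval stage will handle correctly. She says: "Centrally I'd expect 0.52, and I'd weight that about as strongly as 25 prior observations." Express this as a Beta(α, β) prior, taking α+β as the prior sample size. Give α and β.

Under the effective-sample-size interpretation, Beta(α, β) has prior mean α/(α+β) and prior sample size α+β.
So α+β = 25 and α/(α+β) = 0.52, giving α = 0.52·25 = 13 and β = 25 − 13 = 12.

α = 13, β = 12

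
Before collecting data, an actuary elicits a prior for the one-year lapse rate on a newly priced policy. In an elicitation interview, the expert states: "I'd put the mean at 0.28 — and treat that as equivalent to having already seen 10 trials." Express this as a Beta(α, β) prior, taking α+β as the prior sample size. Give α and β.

α = 2.8, β = 7.2

Under the effective-sample-size interpretation, Beta(α, β) has prior mean α/(α+β) and prior sample size α+β.
So α+β = 10 and α/(α+β) = 0.28, giving α = 0.28·10 = 2.8 and β = 10 − 2.8 = 7.2.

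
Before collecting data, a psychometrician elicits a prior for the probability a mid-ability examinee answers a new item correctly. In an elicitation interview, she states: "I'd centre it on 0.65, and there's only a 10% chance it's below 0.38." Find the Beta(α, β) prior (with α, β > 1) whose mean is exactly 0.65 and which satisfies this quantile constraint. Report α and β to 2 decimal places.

α ≈ 3.40, β ≈ 1.83

With mean 0.65 fixed, write α = 0.65s, β = 0.35s where s = α+β.
Need P(θ < 0.38) = 0.1 under Beta(0.65s, 0.35s). Normal approximation: (q−m)/√(m(1−m)/s) ≈ z_{0.1} = -1.28, so s ≈ 0.65·0.35·(-1.28)²/(0.38−0.65)² = 5.1.
At s = 5.1: P(θ<0.38) ≈ 0.102. Adjusting to match 0.1 gives s ≈ 5.23.
So α = 0.65·5.23 ≈ 3.40, β = 0.35·5.23 ≈ 1.83.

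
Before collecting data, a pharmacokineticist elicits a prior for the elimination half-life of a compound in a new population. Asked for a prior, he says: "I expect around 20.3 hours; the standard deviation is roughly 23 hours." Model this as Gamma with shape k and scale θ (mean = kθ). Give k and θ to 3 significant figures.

For Gamma(k, scale θ): mean = kθ, variance = kθ², so CV = 1/√k.
CV = SD/mean = 23/20.3 = 1.133, hence k = 1/CV² = 0.779.
Then θ = mean/k = 20.3/0.779 = 26.1.

k ≈ 0.779, θ ≈ 26.1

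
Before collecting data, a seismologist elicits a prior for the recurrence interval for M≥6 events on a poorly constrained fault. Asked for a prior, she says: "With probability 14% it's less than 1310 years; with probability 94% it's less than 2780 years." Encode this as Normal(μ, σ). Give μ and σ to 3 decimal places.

μ = 1912.662, σ = 557.855

For Normal(μ,σ), the p-quantile is μ + z_p·σ. Here z_{0.14} = -1.08, z_{0.94} = 1.555.
So 1310 = μ − 1.08σ and 2780 = μ + 1.555σ.
Subtracting: σ = (2780 − 1310)/(1.555 − (-1.08)) = 557.855.
Then μ = 1310 − (-1.08)·557.855 = 1912.662.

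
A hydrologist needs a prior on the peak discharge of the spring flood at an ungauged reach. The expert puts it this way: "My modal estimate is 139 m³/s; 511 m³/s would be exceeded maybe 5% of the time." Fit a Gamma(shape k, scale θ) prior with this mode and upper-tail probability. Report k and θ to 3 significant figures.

Gamma(k,θ) with k>1 has mode (k−1)θ, so θ = 139/(k−1).
Need P(X < 511) = 0.95 with θ tied to k this way. Start at k = 2, θ = 139: P(X<511) ≈ 0.882.
Too low — raise k to concentrate. Iterating converges to k ≈ 2.51.
Then θ = 139/(2.51−1) ≈ 92.1.

k ≈ 2.51, θ ≈ 92.1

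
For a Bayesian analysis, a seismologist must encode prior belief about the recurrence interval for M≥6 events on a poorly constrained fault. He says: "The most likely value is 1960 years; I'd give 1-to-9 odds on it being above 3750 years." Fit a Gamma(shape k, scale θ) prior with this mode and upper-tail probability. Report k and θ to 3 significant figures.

Gamma(k,θ) with k>1 has mode (k−1)θ, so θ = 1960/(k−1).
Need P(X < 3750) = 0.9 with θ tied to k this way. Start at k = 2, θ = 1960: P(X<3750) ≈ 0.570.
Too low — raise k to concentrate. Iterating converges to k ≈ 5.54.
Then θ = 1960/(5.54−1) ≈ 431.

k ≈ 5.54, θ ≈ 431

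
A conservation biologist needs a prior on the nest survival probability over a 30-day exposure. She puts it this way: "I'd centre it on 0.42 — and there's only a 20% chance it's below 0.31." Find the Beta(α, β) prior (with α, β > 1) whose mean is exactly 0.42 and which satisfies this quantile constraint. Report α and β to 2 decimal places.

With mean 0.42 fixed, write α = 0.42s, β = 0.58s where s = α+β.
Need P(θ < 0.31) = 0.2 under Beta(0.42s, 0.58s). Normal approximation: (q−m)/√(m(1−m)/s) ≈ z_{0.2} = -0.842, so s ≈ 0.42·0.58·(-0.842)²/(0.31−0.42)² = 14.3.
At s = 14.3: P(θ<0.31) ≈ 0.203. Adjusting to match 0.2 gives s ≈ 14.61.
So α = 0.42·14.61 ≈ 6.13, β = 0.58·14.61 ≈ 8.47.

α ≈ 6.13, β ≈ 8.47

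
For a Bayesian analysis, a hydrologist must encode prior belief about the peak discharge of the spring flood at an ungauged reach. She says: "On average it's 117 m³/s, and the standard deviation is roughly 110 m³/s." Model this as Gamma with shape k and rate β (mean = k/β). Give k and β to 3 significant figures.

k ≈ 1.13, β ≈ 0.00967

For Gamma(k, rate β): mean = k/β, variance = k/β², so CV = 1/√k.
CV = SD/mean = 110/117 = 0.9402, hence k = 1/CV² = 1.13.
Then β = k/mean = 1.13/117 = 0.00967.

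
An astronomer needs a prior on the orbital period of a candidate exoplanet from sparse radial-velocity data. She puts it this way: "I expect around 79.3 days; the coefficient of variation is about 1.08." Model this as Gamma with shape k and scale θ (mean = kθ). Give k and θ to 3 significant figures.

For Gamma(k, scale θ): mean = kθ, variance = kθ², so CV = 1/√k.
CV = 1.08, hence k = 1/CV² = 0.857.
Then θ = mean/k = 79.3/0.857 = 92.5.

k ≈ 0.857, θ ≈ 92.5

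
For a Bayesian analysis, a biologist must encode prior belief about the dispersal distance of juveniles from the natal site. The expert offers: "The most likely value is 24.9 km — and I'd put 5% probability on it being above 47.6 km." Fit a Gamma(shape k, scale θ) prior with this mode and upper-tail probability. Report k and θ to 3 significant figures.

k ≈ 7.62, θ ≈ 3.76

Gamma(k,θ) with k>1 has mode (k−1)θ, so θ = 24.9/(k−1).
Need P(X < 47.6) = 0.95 with θ tied to k this way. Start at k = 2, θ = 24.9: P(X<47.6) ≈ 0.570.
Too low — raise k to concentrate. Iterating converges to k ≈ 7.62.
Then θ = 24.9/(7.62−1) ≈ 3.76.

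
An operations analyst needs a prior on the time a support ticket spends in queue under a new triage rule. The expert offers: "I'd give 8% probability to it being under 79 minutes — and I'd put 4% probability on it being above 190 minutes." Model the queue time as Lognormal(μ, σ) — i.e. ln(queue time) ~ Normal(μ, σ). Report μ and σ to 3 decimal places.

μ ≈ 4.760, σ ≈ 0.278

If T ~ Lognormal(μ,σ) then ln T ~ Normal(μ,σ), so the p-quantile of ln T is μ + z_p·σ.
ln(79) = 4.369 and ln(190) = 5.247; z_{0.08} = -1.405, z_{0.96} = 1.751.
σ = (5.247 − 4.369)/(1.751 − (-1.405)) = 0.278.
μ = 4.369 − (-1.405)·0.278 = 4.760.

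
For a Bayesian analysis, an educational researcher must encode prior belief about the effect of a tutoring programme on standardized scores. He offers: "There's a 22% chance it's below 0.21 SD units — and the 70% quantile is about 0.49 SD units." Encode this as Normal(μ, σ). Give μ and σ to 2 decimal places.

μ = 0.38, σ = 0.22

For Normal(μ,σ), the p-quantile is μ + z_p·σ. Here z_{0.22} = -0.7722, z_{0.7} = 0.5244.
So 0.21 = μ − 0.7722σ and 0.49 = μ + 0.5244σ.
Subtracting: σ = (0.49 − 0.21)/(0.5244 − (-0.7722)) = 0.22.
Then μ = 0.21 − (-0.7722)·0.22 = 0.38.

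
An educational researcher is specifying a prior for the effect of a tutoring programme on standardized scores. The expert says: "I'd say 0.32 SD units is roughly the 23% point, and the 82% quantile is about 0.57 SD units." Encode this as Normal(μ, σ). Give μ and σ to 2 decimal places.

For Normal(μ,σ), the p-quantile is μ + z_p·σ. Here z_{0.23} = -0.7388, z_{0.82} = 0.9154.
So 0.32 = μ − 0.7388σ and 0.57 = μ + 0.9154σ.
Subtracting: σ = (0.57 − 0.32)/(0.9154 − (-0.7388)) = 0.15.
Then μ = 0.32 − (-0.7388)·0.15 = 0.43.

μ = 0.43, σ = 0.15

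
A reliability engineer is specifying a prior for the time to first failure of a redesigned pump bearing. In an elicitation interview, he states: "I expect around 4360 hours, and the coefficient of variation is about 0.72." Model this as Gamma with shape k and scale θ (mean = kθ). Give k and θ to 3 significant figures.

k ≈ 1.93, θ ≈ 2260

For Gamma(k, scale θ): mean = kθ, variance = kθ², so CV = 1/√k.
CV = 0.72, hence k = 1/CV² = 1.93.
Then θ = mean/k = 4360/1.93 = 2260.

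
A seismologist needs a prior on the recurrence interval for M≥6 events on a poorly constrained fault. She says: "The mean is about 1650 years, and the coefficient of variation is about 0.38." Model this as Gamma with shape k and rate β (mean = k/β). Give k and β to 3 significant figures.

For Gamma(k, rate β): mean = k/β, variance = k/β², so CV = 1/√k.
CV = 0.38, hence k = 1/CV² = 6.93.
Then β = k/mean = 6.93/1650 = 0.0042.

k ≈ 6.93, β ≈ 0.0042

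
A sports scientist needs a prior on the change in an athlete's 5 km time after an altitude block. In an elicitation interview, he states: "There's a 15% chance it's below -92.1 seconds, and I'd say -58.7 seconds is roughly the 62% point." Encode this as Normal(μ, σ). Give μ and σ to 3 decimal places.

μ = -66.303, σ = 24.890

For Normal(μ,σ), the p-quantile is μ + z_p·σ. Here z_{0.15} = -1.036, z_{0.62} = 0.3055.
So -92.1 = μ − 1.036σ and -58.7 = μ + 0.3055σ.
Subtracting: σ = (-58.7 − -92.1)/(0.3055 − (-1.036)) = 24.890.
Then μ = -92.1 − (-1.036)·24.890 = -66.303.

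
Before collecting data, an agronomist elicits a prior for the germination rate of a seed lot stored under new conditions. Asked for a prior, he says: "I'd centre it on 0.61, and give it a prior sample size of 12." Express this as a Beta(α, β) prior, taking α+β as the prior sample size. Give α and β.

α = 7.32, β = 4.68

Under the effective-sample-size interpretation, Beta(α, β) has prior mean α/(α+β) and prior sample size α+β.
So α+β = 12 and α/(α+β) = 0.61, giving α = 0.61·12 = 7.32 and β = 12 − 7.32 = 4.68.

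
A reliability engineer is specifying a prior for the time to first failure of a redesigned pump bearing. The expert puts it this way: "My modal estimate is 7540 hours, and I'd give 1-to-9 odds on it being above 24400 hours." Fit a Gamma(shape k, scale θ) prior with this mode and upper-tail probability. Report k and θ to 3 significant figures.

k ≈ 2.37, θ ≈ 5510

Gamma(k,θ) with k>1 has mode (k−1)θ, so θ = 7540/(k−1).
Need P(X < 24400) = 0.9 with θ tied to k this way. Start at k = 2, θ = 7540: P(X<24400) ≈ 0.833.
Too low — raise k to concentrate. Iterating converges to k ≈ 2.37.
Then θ = 7540/(2.37−1) ≈ 5510.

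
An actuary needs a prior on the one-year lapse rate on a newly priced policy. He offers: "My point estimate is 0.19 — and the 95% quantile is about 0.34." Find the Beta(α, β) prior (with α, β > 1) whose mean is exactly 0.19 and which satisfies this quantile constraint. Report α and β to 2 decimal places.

With mean 0.19 fixed, write α = 0.19s, β = 0.81s where s = α+β.
Need P(θ < 0.34) = 0.95 under Beta(0.19s, 0.81s). Normal approximation: (q−m)/√(m(1−m)/s) ≈ z_{0.95} = 1.64, so s ≈ 0.19·0.81·(1.64)²/(0.34−0.19)² = 18.5.
At s = 18.5: P(θ<0.34) ≈ 0.937. Adjusting to match 0.95 gives s ≈ 21.83.
So α = 0.19·21.83 ≈ 4.15, β = 0.81·21.83 ≈ 17.68.

α ≈ 4.15, β ≈ 17.68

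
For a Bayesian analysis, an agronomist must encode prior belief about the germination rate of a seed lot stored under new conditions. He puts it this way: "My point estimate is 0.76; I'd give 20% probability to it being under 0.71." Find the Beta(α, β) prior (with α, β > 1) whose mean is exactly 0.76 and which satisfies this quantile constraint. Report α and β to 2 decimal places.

α ≈ 37.46, β ≈ 11.83

With mean 0.76 fixed, write α = 0.76s, β = 0.24s where s = α+β.
Need P(θ < 0.71) = 0.2 under Beta(0.76s, 0.24s). Normal approximation: (q−m)/√(m(1−m)/s) ≈ z_{0.2} = -0.842, so s ≈ 0.76·0.24·(-0.842)²/(0.71−0.76)² = 51.7.
At s = 51.7: P(θ<0.71) ≈ 0.195. Adjusting to match 0.2 gives s ≈ 49.30.
So α = 0.76·49.30 ≈ 37.46, β = 0.24·49.30 ≈ 11.83.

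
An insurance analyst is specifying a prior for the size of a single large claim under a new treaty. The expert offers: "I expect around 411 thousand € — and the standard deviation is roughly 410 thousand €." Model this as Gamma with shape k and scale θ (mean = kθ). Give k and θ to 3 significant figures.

k ≈ 1, θ ≈ 409

For Gamma(k, scale θ): mean = kθ, variance = kθ², so CV = 1/√k.
CV = SD/mean = 410/411 = 0.9976, hence k = 1/CV² = 1.
Then θ = mean/k = 411/1 = 409.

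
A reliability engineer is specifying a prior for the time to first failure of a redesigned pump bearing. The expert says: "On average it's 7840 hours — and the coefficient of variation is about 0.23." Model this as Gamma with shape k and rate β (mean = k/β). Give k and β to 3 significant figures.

k ≈ 18.9, β ≈ 0.00241

For Gamma(k, rate β): mean = k/β, variance = k/β², so CV = 1/√k.
CV = 0.23, hence k = 1/CV² = 18.9.
Then β = k/mean = 18.9/7840 = 0.00241.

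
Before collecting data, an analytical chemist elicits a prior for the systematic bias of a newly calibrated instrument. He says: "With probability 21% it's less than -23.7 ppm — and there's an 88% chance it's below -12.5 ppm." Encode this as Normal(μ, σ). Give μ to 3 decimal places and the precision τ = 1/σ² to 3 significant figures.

μ = -19.142, τ = 0.0313

For Normal(μ,σ), the p-quantile is μ + z_p·σ. Here z_{0.21} = -0.8064, z_{0.88} = 1.175.
So -23.7 = μ − 0.8064σ and -12.5 = μ + 1.175σ.
Subtracting: σ = (-12.5 − -23.7)/(1.175 − (-0.8064)) = 5.653.
Then μ = -23.7 − (-0.8064)·5.653 = -19.142.
Precision τ = 1/σ² = 1/5.653² = 0.0313.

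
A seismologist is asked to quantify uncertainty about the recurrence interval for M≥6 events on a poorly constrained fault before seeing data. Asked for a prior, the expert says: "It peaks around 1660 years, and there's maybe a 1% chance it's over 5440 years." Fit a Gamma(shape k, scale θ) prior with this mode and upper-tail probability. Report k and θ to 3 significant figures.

Gamma(k,θ) with k>1 has mode (k−1)θ, so θ = 1660/(k−1).
Need P(X < 5440) = 0.99 with θ tied to k this way. Start at k = 2, θ = 1660: P(X<5440) ≈ 0.839.
Too low — raise k to concentrate. Iterating converges to k ≈ 4.13.
Then θ = 1660/(4.13−1) ≈ 531.

k ≈ 4.13, θ ≈ 531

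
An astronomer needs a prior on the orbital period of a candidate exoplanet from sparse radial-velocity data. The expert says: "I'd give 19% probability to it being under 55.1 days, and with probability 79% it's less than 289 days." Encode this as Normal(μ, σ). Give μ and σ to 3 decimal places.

For Normal(μ,σ), the p-quantile is μ + z_p·σ. Here z_{0.19} = -0.8779, z_{0.79} = 0.8064.
So 55.1 = μ − 0.8779σ and 289 = μ + 0.8064σ.
Subtracting: σ = (289 − 55.1)/(0.8064 − (-0.8779)) = 138.869.
Then μ = 55.1 − (-0.8779)·138.869 = 177.013.

μ = 177.013, σ = 138.869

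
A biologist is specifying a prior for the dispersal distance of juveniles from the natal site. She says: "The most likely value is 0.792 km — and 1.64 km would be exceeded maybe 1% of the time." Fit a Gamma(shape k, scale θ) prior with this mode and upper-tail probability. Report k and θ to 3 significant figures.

k ≈ 10.2, θ ≈ 0.086

Gamma(k,θ) with k>1 has mode (k−1)θ, so θ = 0.792/(k−1).
Need P(X < 1.64) = 0.99 with θ tied to k this way. Start at k = 2, θ = 0.792: P(X<1.64) ≈ 0.613.
Too low — raise k to concentrate. Iterating converges to k ≈ 10.2.
Then θ = 0.792/(10.2−1) ≈ 0.086.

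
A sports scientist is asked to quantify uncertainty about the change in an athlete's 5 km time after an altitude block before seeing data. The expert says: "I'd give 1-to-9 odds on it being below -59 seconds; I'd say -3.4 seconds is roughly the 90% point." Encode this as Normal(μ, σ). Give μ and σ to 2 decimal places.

The p-quantile of Normal(μ,σ) is μ + z_p·σ, with z_{0.1} = -1.282 and z_{0.9} = 1.282.
Eliminate σ: μ = (z₂·x₁ − z₁·x₂)/(z₂ − z₁) = (1.282·-59 − (-1.282)·-3.4)/2.563 = -31.20.
Then σ = (x₂ − x₁)/(z₂ − z₁) = (-3.4 − -59)/2.563 = 21.69.

μ = -31.20, σ = 21.69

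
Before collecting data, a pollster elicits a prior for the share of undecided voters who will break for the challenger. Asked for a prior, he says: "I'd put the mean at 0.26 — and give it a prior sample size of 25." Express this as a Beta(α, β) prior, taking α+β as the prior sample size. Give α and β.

α = 6.5, β = 18.5

Under the effective-sample-size interpretation, Beta(α, β) has prior mean α/(α+β) and prior sample size α+β.
So α+β = 25 and α/(α+β) = 0.26, giving α = 0.26·25 = 6.5 and β = 25 − 6.5 = 18.5.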